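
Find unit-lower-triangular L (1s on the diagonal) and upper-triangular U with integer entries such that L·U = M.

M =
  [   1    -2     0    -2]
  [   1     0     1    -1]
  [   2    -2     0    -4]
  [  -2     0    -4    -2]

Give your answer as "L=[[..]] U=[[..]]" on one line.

  R1 -= 1·R0 → [0,2,1,1]
  R2 -= 2·R0 → [0,2,0,0]
  R3 -= -2·R0 → [0,-4,-4,-6]
  R2 -= 1·R1 → [0,0,-1,-1]
  R3 -= -2·R1 → [0,0,-2,-4]
  R3 -= 2·R2 → [0,0,0,-2]

L=[[1,0,0,0],[1,1,0,0],[2,1,1,0],[-2,-2,2,1]] U=[[1,-2,0,-2],[0,2,1,1],[0,0,-1,-1],[0,0,0,-2]]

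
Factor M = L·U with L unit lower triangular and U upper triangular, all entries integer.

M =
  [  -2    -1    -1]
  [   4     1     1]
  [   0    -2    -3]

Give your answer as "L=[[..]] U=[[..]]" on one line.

L=[[1,0,0],[-2,1,0],[0,2,1]] U=[[-2,-1,-1],[0,-1,-1],[0,0,-1]]

  r1 -= -2·r0 → [0,-1,-1]
  r2 -= 0·r0 → [0,-2,-3]
  r2 -= 2·r1 → [0,0,-1]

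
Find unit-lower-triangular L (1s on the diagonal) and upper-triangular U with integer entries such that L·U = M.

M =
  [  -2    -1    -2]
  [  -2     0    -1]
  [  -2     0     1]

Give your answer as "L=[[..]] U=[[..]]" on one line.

L=[[1,0,0],[1,1,0],[1,1,1]] U=[[-2,-1,-2],[0,1,1],[0,0,2]]

  row1 -= 1·row0 → [0,1,1]
  row2 -= 1·row0 → [0,1,3]
  row2 -= 1·row1 → [0,0,2]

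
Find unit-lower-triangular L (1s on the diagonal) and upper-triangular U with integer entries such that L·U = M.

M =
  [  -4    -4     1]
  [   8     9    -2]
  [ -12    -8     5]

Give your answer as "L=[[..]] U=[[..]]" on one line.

  r1 -= -2·r0 → [0,1,0]
  r2 -= 3·r0 → [0,4,2]
  r2 -= 4·r1 → [0,0,2]

L=[[1,0,0],[-2,1,0],[3,4,1]] U=[[-4,-4,1],[0,1,0],[0,0,2]]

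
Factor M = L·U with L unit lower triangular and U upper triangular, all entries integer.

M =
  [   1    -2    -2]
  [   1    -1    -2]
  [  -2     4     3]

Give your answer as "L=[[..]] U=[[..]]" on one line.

L=[[1,0,0],[1,1,0],[-2,0,1]] U=[[1,-2,-2],[0,1,0],[0,0,-1]]

  row1 -= 1·row0 → [0,1,0]
  row2 -= -2·row0 → [0,0,-1]
  row2 -= 0·row1 → [0,0,-1]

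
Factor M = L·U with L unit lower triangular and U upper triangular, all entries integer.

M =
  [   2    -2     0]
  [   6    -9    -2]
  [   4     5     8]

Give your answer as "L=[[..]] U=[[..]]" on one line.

L=[[1,0,0],[3,1,0],[2,-3,1]] U=[[2,-2,0],[0,-3,-2],[0,0,2]]

  R1 -= 3·R0 → [0,-3,-2]
  R2 -= 2·R0 → [0,9,8]
  R2 -= -3·R1 → [0,0,2]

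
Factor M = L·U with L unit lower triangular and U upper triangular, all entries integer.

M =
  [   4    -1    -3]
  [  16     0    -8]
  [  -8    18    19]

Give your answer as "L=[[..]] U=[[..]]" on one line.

  R1 -= 4·R0 → [0,4,4]
  R2 -= -2·R0 → [0,16,13]
  R2 -= 4·R1 → [0,0,-3]

L=[[1,0,0],[4,1,0],[-2,4,1]] U=[[4,-1,-3],[0,4,4],[0,0,-3]]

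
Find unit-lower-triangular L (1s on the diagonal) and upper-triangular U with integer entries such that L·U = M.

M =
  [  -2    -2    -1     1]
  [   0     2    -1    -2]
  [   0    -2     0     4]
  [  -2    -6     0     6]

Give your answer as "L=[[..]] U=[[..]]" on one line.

  r1 -= 0·r0 → [0,2,-1,-2]
  r2 -= 0·r0 → [0,-2,0,4]
  r3 -= 1·r0 → [0,-4,1,5]
  r2 -= -1·r1 → [0,0,-1,2]
  r3 -= -2·r1 → [0,0,-1,1]
  r3 -= 1·r2 → [0,0,0,-1]

L=[[1,0,0,0],[0,1,0,0],[0,-1,1,0],[1,-2,1,1]] U=[[-2,-2,-1,1],[0,2,-1,-2],[0,0,-1,2],[0,0,0,-1]]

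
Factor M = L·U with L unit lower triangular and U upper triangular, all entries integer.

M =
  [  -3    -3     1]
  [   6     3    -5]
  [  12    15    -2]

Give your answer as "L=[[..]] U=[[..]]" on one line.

  r1 -= -2·r0 → [0,-3,-3]
  r2 -= -4·r0 → [0,3,2]
  r2 -= -1·r1 → [0,0,-1]

L=[[1,0,0],[-2,1,0],[-4,-1,1]] U=[[-3,-3,1],[0,-3,-3],[0,0,-1]]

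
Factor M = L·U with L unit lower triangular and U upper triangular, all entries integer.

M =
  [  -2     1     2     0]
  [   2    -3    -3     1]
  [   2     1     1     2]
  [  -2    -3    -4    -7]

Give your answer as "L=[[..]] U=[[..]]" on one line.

L=[[1,0,0,0],[-1,1,0,0],[-1,-1,1,0],[1,2,-2,1]] U=[[-2,1,2,0],[0,-2,-1,1],[0,0,2,3],[0,0,0,-3]]

  R1 -= -1·R0 → [0,-2,-1,1]
  R2 -= -1·R0 → [0,2,3,2]
  R3 -= 1·R0 → [0,-4,-6,-7]
  R2 -= -1·R1 → [0,0,2,3]
  R3 -= 2·R1 → [0,0,-4,-9]
  R3 -= -2·R2 → [0,0,0,-3]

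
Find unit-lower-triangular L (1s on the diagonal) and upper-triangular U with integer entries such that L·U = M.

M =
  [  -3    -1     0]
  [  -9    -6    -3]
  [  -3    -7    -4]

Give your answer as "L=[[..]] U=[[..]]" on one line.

L=[[1,0,0],[3,1,0],[1,2,1]] U=[[-3,-1,0],[0,-3,-3],[0,0,2]]

  row1 -= 3·row0 → [0,-3,-3]
  row2 -= 1·row0 → [0,-6,-4]
  row2 -= 2·row1 → [0,0,2]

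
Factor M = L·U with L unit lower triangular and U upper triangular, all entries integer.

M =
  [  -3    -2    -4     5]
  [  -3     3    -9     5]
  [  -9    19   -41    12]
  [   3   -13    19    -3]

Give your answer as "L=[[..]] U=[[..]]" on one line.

  R1 -= 1·R0 → [0,5,-5,0]
  R2 -= 3·R0 → [0,25,-29,-3]
  R3 -= -1·R0 → [0,-15,15,2]
  R2 -= 5·R1 → [0,0,-4,-3]
  R3 -= -3·R1 → [0,0,0,2]
  R3 -= 0·R2 → [0,0,0,2]

L=[[1,0,0,0],[1,1,0,0],[3,5,1,0],[-1,-3,0,1]] U=[[-3,-2,-4,5],[0,5,-5,0],[0,0,-4,-3],[0,0,0,2]]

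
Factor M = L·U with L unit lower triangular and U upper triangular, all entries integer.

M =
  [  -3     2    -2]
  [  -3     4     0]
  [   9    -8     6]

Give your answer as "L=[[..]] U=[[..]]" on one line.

  r1 -= 1·r0 → [0,2,2]
  r2 -= -3·r0 → [0,-2,0]
  r2 -= -1·r1 → [0,0,2]

L=[[1,0,0],[1,1,0],[-3,-1,1]] U=[[-3,2,-2],[0,2,2],[0,0,2]]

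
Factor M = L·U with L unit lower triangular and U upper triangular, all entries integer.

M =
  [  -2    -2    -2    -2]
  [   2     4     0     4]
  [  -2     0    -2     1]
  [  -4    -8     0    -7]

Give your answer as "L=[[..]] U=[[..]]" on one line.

L=[[1,0,0,0],[-1,1,0,0],[1,1,1,0],[2,-2,0,1]] U=[[-2,-2,-2,-2],[0,2,-2,2],[0,0,2,1],[0,0,0,1]]

  r1 -= -1·r0 → [0,2,-2,2]
  r2 -= 1·r0 → [0,2,0,3]
  r3 -= 2·r0 → [0,-4,4,-3]
  r2 -= 1·r1 → [0,0,2,1]
  r3 -= -2·r1 → [0,0,0,1]
  r3 -= 0·r2 → [0,0,0,1]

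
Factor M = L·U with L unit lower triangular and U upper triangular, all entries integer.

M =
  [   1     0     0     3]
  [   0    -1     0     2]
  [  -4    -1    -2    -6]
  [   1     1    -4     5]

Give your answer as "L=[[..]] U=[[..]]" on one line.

L=[[1,0,0,0],[0,1,0,0],[-4,1,1,0],[1,-1,2,1]] U=[[1,0,0,3],[0,-1,0,2],[0,0,-2,4],[0,0,0,-4]]

  row1 -= 0·row0 → [0,-1,0,2]
  row2 -= -4·row0 → [0,-1,-2,6]
  row3 -= 1·row0 → [0,1,-4,2]
  row2 -= 1·row1 → [0,0,-2,4]
  row3 -= -1·row1 → [0,0,-4,4]
  row3 -= 2·row2 → [0,0,0,-4]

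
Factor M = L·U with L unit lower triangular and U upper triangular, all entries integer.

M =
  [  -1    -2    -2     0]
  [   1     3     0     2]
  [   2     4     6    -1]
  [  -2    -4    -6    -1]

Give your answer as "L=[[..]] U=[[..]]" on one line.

L=[[1,0,0,0],[-1,1,0,0],[-2,0,1,0],[2,0,-1,1]] U=[[-1,-2,-2,0],[0,1,-2,2],[0,0,2,-1],[0,0,0,-2]]

  row1 -= -1·row0 → [0,1,-2,2]
  row2 -= -2·row0 → [0,0,2,-1]
  row3 -= 2·row0 → [0,0,-2,-1]
  row2 -= 0·row1 → [0,0,2,-1]
  row3 -= 0·row1 → [0,0,-2,-1]
  row3 -= -1·row2 → [0,0,0,-2]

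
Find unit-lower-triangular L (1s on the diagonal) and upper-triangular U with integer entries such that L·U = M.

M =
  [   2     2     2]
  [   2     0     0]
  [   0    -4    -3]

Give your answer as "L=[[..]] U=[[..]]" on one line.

  row1 -= 1·row0 → [0,-2,-2]
  row2 -= 0·row0 → [0,-4,-3]
  row2 -= 2·row1 → [0,0,1]

L=[[1,0,0],[1,1,0],[0,2,1]] U=[[2,2,2],[0,-2,-2],[0,0,1]]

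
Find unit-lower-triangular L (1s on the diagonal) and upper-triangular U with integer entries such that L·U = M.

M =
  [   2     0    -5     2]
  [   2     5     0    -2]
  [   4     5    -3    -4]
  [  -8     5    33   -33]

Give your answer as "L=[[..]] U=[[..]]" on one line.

  R1 -= 1·R0 → [0,5,5,-4]
  R2 -= 2·R0 → [0,5,7,-8]
  R3 -= -4·R0 → [0,5,13,-25]
  R2 -= 1·R1 → [0,0,2,-4]
  R3 -= 1·R1 → [0,0,8,-21]
  R3 -= 4·R2 → [0,0,0,-5]

L=[[1,0,0,0],[1,1,0,0],[2,1,1,0],[-4,1,4,1]] U=[[2,0,-5,2],[0,5,5,-4],[0,0,2,-4],[0,0,0,-5]]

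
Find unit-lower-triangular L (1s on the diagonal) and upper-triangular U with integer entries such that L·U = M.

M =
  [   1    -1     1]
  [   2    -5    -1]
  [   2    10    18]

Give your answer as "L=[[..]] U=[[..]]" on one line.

L=[[1,0,0],[2,1,0],[2,-4,1]] U=[[1,-1,1],[0,-3,-3],[0,0,4]]

  R1 -= 2·R0 → [0,-3,-3]
  R2 -= 2·R0 → [0,12,16]
  R2 -= -4·R1 → [0,0,4]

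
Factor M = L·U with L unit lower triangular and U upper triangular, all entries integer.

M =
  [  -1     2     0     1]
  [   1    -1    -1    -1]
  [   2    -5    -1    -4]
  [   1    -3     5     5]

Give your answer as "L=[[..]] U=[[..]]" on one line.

  row1 -= -1·row0 → [0,1,-1,0]
  row2 -= -2·row0 → [0,-1,-1,-2]
  row3 -= -1·row0 → [0,-1,5,6]
  row2 -= -1·row1 → [0,0,-2,-2]
  row3 -= -1·row1 → [0,0,4,6]
  row3 -= -2·row2 → [0,0,0,2]

L=[[1,0,0,0],[-1,1,0,0],[-2,-1,1,0],[-1,-1,-2,1]] U=[[-1,2,0,1],[0,1,-1,0],[0,0,-2,-2],[0,0,0,2]]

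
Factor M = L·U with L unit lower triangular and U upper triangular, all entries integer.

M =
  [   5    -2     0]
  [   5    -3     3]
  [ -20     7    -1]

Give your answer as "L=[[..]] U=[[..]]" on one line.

L=[[1,0,0],[1,1,0],[-4,1,1]] U=[[5,-2,0],[0,-1,3],[0,0,-4]]

  r1 -= 1·r0 → [0,-1,3]
  r2 -= -4·r0 → [0,-1,-1]
  r2 -= 1·r1 → [0,0,-4]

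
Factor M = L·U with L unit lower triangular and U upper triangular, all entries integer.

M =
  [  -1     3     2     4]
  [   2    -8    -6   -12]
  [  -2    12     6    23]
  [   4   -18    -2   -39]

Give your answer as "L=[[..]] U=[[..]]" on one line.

L=[[1,0,0,0],[-2,1,0,0],[2,-3,1,0],[-4,3,-3,1]] U=[[-1,3,2,4],[0,-2,-2,-4],[0,0,-4,3],[0,0,0,-2]]

  r1 -= -2·r0 → [0,-2,-2,-4]
  r2 -= 2·r0 → [0,6,2,15]
  r3 -= -4·r0 → [0,-6,6,-23]
  r2 -= -3·r1 → [0,0,-4,3]
  r3 -= 3·r1 → [0,0,12,-11]
  r3 -= -3·r2 → [0,0,0,-2]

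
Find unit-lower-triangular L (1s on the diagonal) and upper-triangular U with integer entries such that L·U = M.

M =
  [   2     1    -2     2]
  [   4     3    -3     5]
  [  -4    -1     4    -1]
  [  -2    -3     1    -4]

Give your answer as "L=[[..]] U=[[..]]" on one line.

  R1 -= 2·R0 → [0,1,1,1]
  R2 -= -2·R0 → [0,1,0,3]
  R3 -= -1·R0 → [0,-2,-1,-2]
  R2 -= 1·R1 → [0,0,-1,2]
  R3 -= -2·R1 → [0,0,1,0]
  R3 -= -1·R2 → [0,0,0,2]

L=[[1,0,0,0],[2,1,0,0],[-2,1,1,0],[-1,-2,-1,1]] U=[[2,1,-2,2],[0,1,1,1],[0,0,-1,2],[0,0,0,2]]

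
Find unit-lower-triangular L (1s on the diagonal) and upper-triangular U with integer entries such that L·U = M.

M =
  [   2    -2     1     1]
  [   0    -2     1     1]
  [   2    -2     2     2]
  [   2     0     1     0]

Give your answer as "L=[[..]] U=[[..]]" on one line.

  row1 -= 0·row0 → [0,-2,1,1]
  row2 -= 1·row0 → [0,0,1,1]
  row3 -= 1·row0 → [0,2,0,-1]
  row2 -= 0·row1 → [0,0,1,1]
  row3 -= -1·row1 → [0,0,1,0]
  row3 -= 1·row2 → [0,0,0,-1]

L=[[1,0,0,0],[0,1,0,0],[1,0,1,0],[1,-1,1,1]] U=[[2,-2,1,1],[0,-2,1,1],[0,0,1,1],[0,0,0,-1]]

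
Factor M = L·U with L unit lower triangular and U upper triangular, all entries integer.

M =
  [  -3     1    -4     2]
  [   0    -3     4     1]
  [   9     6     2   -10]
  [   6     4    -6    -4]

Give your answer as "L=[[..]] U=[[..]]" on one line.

  r1 -= 0·r0 → [0,-3,4,1]
  r2 -= -3·r0 → [0,9,-10,-4]
  r3 -= -2·r0 → [0,6,-14,0]
  r2 -= -3·r1 → [0,0,2,-1]
  r3 -= -2·r1 → [0,0,-6,2]
  r3 -= -3·r2 → [0,0,0,-1]

L=[[1,0,0,0],[0,1,0,0],[-3,-3,1,0],[-2,-2,-3,1]] U=[[-3,1,-4,2],[0,-3,4,1],[0,0,2,-1],[0,0,0,-1]]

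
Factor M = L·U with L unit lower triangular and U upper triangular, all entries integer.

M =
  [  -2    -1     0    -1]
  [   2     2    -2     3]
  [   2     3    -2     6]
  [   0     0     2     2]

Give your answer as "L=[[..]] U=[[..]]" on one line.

L=[[1,0,0,0],[-1,1,0,0],[-1,2,1,0],[0,0,1,1]] U=[[-2,-1,0,-1],[0,1,-2,2],[0,0,2,1],[0,0,0,1]]

  row1 -= -1·row0 → [0,1,-2,2]
  row2 -= -1·row0 → [0,2,-2,5]
  row3 -= 0·row0 → [0,0,2,2]
  row2 -= 2·row1 → [0,0,2,1]
  row3 -= 0·row1 → [0,0,2,2]
  row3 -= 1·row2 → [0,0,0,1]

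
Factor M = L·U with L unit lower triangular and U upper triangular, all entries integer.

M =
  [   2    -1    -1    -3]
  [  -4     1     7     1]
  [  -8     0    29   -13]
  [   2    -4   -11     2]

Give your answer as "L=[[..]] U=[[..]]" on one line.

  R1 -= -2·R0 → [0,-1,5,-5]
  R2 -= -4·R0 → [0,-4,25,-25]
  R3 -= 1·R0 → [0,-3,-10,5]
  R2 -= 4·R1 → [0,0,5,-5]
  R3 -= 3·R1 → [0,0,-25,20]
  R3 -= -5·R2 → [0,0,0,-5]

L=[[1,0,0,0],[-2,1,0,0],[-4,4,1,0],[1,3,-5,1]] U=[[2,-1,-1,-3],[0,-1,5,-5],[0,0,5,-5],[0,0,0,-5]]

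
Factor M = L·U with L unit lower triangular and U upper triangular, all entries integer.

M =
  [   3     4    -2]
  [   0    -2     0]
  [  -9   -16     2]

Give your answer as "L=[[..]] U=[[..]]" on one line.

  row1 -= 0·row0 → [0,-2,0]
  row2 -= -3·row0 → [0,-4,-4]
  row2 -= 2·row1 → [0,0,-4]

L=[[1,0,0],[0,1,0],[-3,2,1]] U=[[3,4,-2],[0,-2,0],[0,0,-4]]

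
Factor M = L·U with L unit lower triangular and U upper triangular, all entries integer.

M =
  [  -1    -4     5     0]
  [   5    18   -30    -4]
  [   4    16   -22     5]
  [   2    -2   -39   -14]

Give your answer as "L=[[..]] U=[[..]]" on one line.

L=[[1,0,0,0],[-5,1,0,0],[-4,0,1,0],[-2,5,2,1]] U=[[-1,-4,5,0],[0,-2,-5,-4],[0,0,-2,5],[0,0,0,-4]]

  R1 -= -5·R0 → [0,-2,-5,-4]
  R2 -= -4·R0 → [0,0,-2,5]
  R3 -= -2·R0 → [0,-10,-29,-14]
  R2 -= 0·R1 → [0,0,-2,5]
  R3 -= 5·R1 → [0,0,-4,6]
  R3 -= 2·R2 → [0,0,0,-4]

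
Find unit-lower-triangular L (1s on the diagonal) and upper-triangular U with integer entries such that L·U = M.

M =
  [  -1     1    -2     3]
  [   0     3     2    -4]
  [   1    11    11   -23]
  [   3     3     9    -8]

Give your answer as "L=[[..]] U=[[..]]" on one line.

L=[[1,0,0,0],[0,1,0,0],[-1,4,1,0],[-3,2,-1,1]] U=[[-1,1,-2,3],[0,3,2,-4],[0,0,1,-4],[0,0,0,5]]

  r1 -= 0·r0 → [0,3,2,-4]
  r2 -= -1·r0 → [0,12,9,-20]
  r3 -= -3·r0 → [0,6,3,1]
  r2 -= 4·r1 → [0,0,1,-4]
  r3 -= 2·r1 → [0,0,-1,9]
  r3 -= -1·r2 → [0,0,0,5]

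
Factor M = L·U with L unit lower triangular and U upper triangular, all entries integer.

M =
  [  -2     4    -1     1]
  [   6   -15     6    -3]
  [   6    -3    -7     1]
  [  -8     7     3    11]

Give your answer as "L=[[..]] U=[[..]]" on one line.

  row1 -= -3·row0 → [0,-3,3,0]
  row2 -= -3·row0 → [0,9,-10,4]
  row3 -= 4·row0 → [0,-9,7,7]
  row2 -= -3·row1 → [0,0,-1,4]
  row3 -= 3·row1 → [0,0,-2,7]
  row3 -= 2·row2 → [0,0,0,-1]

L=[[1,0,0,0],[-3,1,0,0],[-3,-3,1,0],[4,3,2,1]] U=[[-2,4,-1,1],[0,-3,3,0],[0,0,-1,4],[0,0,0,-1]]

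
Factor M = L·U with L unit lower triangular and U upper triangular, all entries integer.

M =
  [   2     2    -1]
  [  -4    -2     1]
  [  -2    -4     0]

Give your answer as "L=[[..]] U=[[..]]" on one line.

  row1 -= -2·row0 → [0,2,-1]
  row2 -= -1·row0 → [0,-2,-1]
  row2 -= -1·row1 → [0,0,-2]

L=[[1,0,0],[-2,1,0],[-1,-1,1]] U=[[2,2,-1],[0,2,-1],[0,0,-2]]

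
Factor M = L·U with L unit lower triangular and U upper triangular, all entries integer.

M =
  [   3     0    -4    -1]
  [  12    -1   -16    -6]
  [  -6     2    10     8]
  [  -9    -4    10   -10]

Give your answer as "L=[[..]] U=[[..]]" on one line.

  R1 -= 4·R0 → [0,-1,0,-2]
  R2 -= -2·R0 → [0,2,2,6]
  R3 -= -3·R0 → [0,-4,-2,-13]
  R2 -= -2·R1 → [0,0,2,2]
  R3 -= 4·R1 → [0,0,-2,-5]
  R3 -= -1·R2 → [0,0,0,-3]

L=[[1,0,0,0],[4,1,0,0],[-2,-2,1,0],[-3,4,-1,1]] U=[[3,0,-4,-1],[0,-1,0,-2],[0,0,2,2],[0,0,0,-3]]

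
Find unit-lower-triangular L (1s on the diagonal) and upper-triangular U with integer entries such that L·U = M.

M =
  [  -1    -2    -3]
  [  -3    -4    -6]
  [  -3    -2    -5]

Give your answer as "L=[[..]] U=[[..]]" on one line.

  R1 -= 3·R0 → [0,2,3]
  R2 -= 3·R0 → [0,4,4]
  R2 -= 2·R1 → [0,0,-2]

L=[[1,0,0],[3,1,0],[3,2,1]] U=[[-1,-2,-3],[0,2,3],[0,0,-2]]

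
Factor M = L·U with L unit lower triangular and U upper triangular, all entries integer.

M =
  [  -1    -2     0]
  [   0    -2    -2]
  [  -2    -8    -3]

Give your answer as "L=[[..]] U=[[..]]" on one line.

L=[[1,0,0],[0,1,0],[2,2,1]] U=[[-1,-2,0],[0,-2,-2],[0,0,1]]

  row1 -= 0·row0 → [0,-2,-2]
  row2 -= 2·row0 → [0,-4,-3]
  row2 -= 2·row1 → [0,0,1]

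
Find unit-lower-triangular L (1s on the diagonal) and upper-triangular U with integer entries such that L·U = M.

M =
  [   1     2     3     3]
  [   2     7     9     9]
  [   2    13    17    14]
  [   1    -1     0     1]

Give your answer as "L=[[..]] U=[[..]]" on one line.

  R1 -= 2·R0 → [0,3,3,3]
  R2 -= 2·R0 → [0,9,11,8]
  R3 -= 1·R0 → [0,-3,-3,-2]
  R2 -= 3·R1 → [0,0,2,-1]
  R3 -= -1·R1 → [0,0,0,1]
  R3 -= 0·R2 → [0,0,0,1]

L=[[1,0,0,0],[2,1,0,0],[2,3,1,0],[1,-1,0,1]] U=[[1,2,3,3],[0,3,3,3],[0,0,2,-1],[0,0,0,1]]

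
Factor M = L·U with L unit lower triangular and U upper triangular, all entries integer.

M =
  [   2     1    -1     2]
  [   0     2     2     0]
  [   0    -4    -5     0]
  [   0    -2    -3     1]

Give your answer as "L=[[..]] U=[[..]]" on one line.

L=[[1,0,0,0],[0,1,0,0],[0,-2,1,0],[0,-1,1,1]] U=[[2,1,-1,2],[0,2,2,0],[0,0,-1,0],[0,0,0,1]]

  r1 -= 0·r0 → [0,2,2,0]
  r2 -= 0·r0 → [0,-4,-5,0]
  r3 -= 0·r0 → [0,-2,-3,1]
  r2 -= -2·r1 → [0,0,-1,0]
  r3 -= -1·r1 → [0,0,-1,1]
  r3 -= 1·r2 → [0,0,0,1]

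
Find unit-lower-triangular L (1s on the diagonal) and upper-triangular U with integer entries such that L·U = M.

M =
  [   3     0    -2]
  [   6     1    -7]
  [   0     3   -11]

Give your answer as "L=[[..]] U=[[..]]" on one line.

L=[[1,0,0],[2,1,0],[0,3,1]] U=[[3,0,-2],[0,1,-3],[0,0,-2]]

  row1 -= 2·row0 → [0,1,-3]
  row2 -= 0·row0 → [0,3,-11]
  row2 -= 3·row1 → [0,0,-2]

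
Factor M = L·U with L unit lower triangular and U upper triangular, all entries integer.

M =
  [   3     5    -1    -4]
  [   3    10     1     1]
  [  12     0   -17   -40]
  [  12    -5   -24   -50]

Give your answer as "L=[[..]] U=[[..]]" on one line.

  row1 -= 1·row0 → [0,5,2,5]
  row2 -= 4·row0 → [0,-20,-13,-24]
  row3 -= 4·row0 → [0,-25,-20,-34]
  row2 -= -4·row1 → [0,0,-5,-4]
  row3 -= -5·row1 → [0,0,-10,-9]
  row3 -= 2·row2 → [0,0,0,-1]

L=[[1,0,0,0],[1,1,0,0],[4,-4,1,0],[4,-5,2,1]] U=[[3,5,-1,-4],[0,5,2,5],[0,0,-5,-4],[0,0,0,-1]]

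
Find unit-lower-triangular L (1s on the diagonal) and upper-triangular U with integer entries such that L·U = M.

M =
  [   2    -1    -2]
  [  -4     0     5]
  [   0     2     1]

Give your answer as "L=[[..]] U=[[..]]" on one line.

L=[[1,0,0],[-2,1,0],[0,-1,1]] U=[[2,-1,-2],[0,-2,1],[0,0,2]]

  r1 -= -2·r0 → [0,-2,1]
  r2 -= 0·r0 → [0,2,1]
  r2 -= -1·r1 → [0,0,2]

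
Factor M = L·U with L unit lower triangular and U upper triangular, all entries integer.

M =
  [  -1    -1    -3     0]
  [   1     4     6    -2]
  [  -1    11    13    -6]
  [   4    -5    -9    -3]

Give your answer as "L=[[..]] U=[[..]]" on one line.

  r1 -= -1·r0 → [0,3,3,-2]
  r2 -= 1·r0 → [0,12,16,-6]
  r3 -= -4·r0 → [0,-9,-21,-3]
  r2 -= 4·r1 → [0,0,4,2]
  r3 -= -3·r1 → [0,0,-12,-9]
  r3 -= -3·r2 → [0,0,0,-3]

L=[[1,0,0,0],[-1,1,0,0],[1,4,1,0],[-4,-3,-3,1]] U=[[-1,-1,-3,0],[0,3,3,-2],[0,0,4,2],[0,0,0,-3]]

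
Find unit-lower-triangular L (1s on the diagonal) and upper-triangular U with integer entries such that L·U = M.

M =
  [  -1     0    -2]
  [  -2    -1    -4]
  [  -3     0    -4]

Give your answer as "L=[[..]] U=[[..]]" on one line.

L=[[1,0,0],[2,1,0],[3,0,1]] U=[[-1,0,-2],[0,-1,0],[0,0,2]]

  R1 -= 2·R0 → [0,-1,0]
  R2 -= 3·R0 → [0,0,2]
  R2 -= 0·R1 → [0,0,2]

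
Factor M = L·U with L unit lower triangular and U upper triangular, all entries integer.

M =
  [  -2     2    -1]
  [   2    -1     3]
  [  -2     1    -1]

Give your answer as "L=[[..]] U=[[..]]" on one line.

L=[[1,0,0],[-1,1,0],[1,-1,1]] U=[[-2,2,-1],[0,1,2],[0,0,2]]

  R1 -= -1·R0 → [0,1,2]
  R2 -= 1·R0 → [0,-1,0]
  R2 -= -1·R1 → [0,0,2]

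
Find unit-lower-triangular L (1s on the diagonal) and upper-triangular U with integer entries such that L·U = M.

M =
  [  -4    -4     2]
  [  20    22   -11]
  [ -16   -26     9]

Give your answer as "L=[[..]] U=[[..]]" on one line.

L=[[1,0,0],[-5,1,0],[4,-5,1]] U=[[-4,-4,2],[0,2,-1],[0,0,-4]]

  row1 -= -5·row0 → [0,2,-1]
  row2 -= 4·row0 → [0,-10,1]
  row2 -= -5·row1 → [0,0,-4]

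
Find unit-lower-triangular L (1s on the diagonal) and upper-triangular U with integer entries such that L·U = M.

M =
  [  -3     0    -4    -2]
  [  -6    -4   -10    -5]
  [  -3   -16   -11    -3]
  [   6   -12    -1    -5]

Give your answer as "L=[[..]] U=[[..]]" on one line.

L=[[1,0,0,0],[2,1,0,0],[1,4,1,0],[-2,3,-3,1]] U=[[-3,0,-4,-2],[0,-4,-2,-1],[0,0,1,3],[0,0,0,3]]

  R1 -= 2·R0 → [0,-4,-2,-1]
  R2 -= 1·R0 → [0,-16,-7,-1]
  R3 -= -2·R0 → [0,-12,-9,-9]
  R2 -= 4·R1 → [0,0,1,3]
  R3 -= 3·R1 → [0,0,-3,-6]
  R3 -= -3·R2 → [0,0,0,3]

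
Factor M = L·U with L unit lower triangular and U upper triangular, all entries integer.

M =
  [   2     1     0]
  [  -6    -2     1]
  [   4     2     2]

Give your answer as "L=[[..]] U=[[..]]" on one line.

L=[[1,0,0],[-3,1,0],[2,0,1]] U=[[2,1,0],[0,1,1],[0,0,2]]

  R1 -= -3·R0 → [0,1,1]
  R2 -= 2·R0 → [0,0,2]
  R2 -= 0·R1 → [0,0,2]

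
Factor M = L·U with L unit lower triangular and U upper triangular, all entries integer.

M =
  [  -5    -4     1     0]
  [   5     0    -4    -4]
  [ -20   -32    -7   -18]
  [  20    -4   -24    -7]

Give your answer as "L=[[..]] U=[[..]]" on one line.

L=[[1,0,0,0],[-1,1,0,0],[4,4,1,0],[-4,5,-5,1]] U=[[-5,-4,1,0],[0,-4,-3,-4],[0,0,1,-2],[0,0,0,3]]

  R1 -= -1·R0 → [0,-4,-3,-4]
  R2 -= 4·R0 → [0,-16,-11,-18]
  R3 -= -4·R0 → [0,-20,-20,-7]
  R2 -= 4·R1 → [0,0,1,-2]
  R3 -= 5·R1 → [0,0,-5,13]
  R3 -= -5·R2 → [0,0,0,3]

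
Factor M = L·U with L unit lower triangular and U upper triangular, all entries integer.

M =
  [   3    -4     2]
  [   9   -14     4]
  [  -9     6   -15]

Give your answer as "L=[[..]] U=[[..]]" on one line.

L=[[1,0,0],[3,1,0],[-3,3,1]] U=[[3,-4,2],[0,-2,-2],[0,0,-3]]

  R1 -= 3·R0 → [0,-2,-2]
  R2 -= -3·R0 → [0,-6,-9]
  R2 -= 3·R1 → [0,0,-3]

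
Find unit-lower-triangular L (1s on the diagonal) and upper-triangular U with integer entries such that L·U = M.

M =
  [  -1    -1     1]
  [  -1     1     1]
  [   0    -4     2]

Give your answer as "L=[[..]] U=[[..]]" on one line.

  r1 -= 1·r0 → [0,2,0]
  r2 -= 0·r0 → [0,-4,2]
  r2 -= -2·r1 → [0,0,2]

L=[[1,0,0],[1,1,0],[0,-2,1]] U=[[-1,-1,1],[0,2,0],[0,0,2]]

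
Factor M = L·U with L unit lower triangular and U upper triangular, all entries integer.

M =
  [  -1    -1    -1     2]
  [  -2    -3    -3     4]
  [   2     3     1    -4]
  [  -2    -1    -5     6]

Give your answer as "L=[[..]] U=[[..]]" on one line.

L=[[1,0,0,0],[2,1,0,0],[-2,-1,1,0],[2,-1,2,1]] U=[[-1,-1,-1,2],[0,-1,-1,0],[0,0,-2,0],[0,0,0,2]]

  row1 -= 2·row0 → [0,-1,-1,0]
  row2 -= -2·row0 → [0,1,-1,0]
  row3 -= 2·row0 → [0,1,-3,2]
  row2 -= -1·row1 → [0,0,-2,0]
  row3 -= -1·row1 → [0,0,-4,2]
  row3 -= 2·row2 → [0,0,0,2]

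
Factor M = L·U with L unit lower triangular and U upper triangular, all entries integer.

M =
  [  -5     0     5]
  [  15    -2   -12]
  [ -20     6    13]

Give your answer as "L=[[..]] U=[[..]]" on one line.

L=[[1,0,0],[-3,1,0],[4,-3,1]] U=[[-5,0,5],[0,-2,3],[0,0,2]]

  row1 -= -3·row0 → [0,-2,3]
  row2 -= 4·row0 → [0,6,-7]
  row2 -= -3·row1 → [0,0,2]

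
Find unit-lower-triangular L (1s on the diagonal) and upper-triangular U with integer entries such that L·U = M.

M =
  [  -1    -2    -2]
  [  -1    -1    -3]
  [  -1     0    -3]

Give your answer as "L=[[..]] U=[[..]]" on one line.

  r1 -= 1·r0 → [0,1,-1]
  r2 -= 1·r0 → [0,2,-1]
  r2 -= 2·r1 → [0,0,1]

L=[[1,0,0],[1,1,0],[1,2,1]] U=[[-1,-2,-2],[0,1,-1],[0,0,1]]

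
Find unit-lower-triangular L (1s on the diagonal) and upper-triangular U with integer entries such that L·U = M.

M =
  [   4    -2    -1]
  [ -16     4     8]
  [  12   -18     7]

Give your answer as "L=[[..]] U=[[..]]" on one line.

  row1 -= -4·row0 → [0,-4,4]
  row2 -= 3·row0 → [0,-12,10]
  row2 -= 3·row1 → [0,0,-2]

L=[[1,0,0],[-4,1,0],[3,3,1]] U=[[4,-2,-1],[0,-4,4],[0,0,-2]]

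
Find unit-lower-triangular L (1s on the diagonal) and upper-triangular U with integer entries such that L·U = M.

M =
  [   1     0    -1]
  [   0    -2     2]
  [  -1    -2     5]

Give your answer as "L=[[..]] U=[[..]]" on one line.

  R1 -= 0·R0 → [0,-2,2]
  R2 -= -1·R0 → [0,-2,4]
  R2 -= 1·R1 → [0,0,2]

L=[[1,0,0],[0,1,0],[-1,1,1]] U=[[1,0,-1],[0,-2,2],[0,0,2]]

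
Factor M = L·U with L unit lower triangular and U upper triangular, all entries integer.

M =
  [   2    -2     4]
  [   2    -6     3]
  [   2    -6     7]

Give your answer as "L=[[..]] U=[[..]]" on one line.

  r1 -= 1·r0 → [0,-4,-1]
  r2 -= 1·r0 → [0,-4,3]
  r2 -= 1·r1 → [0,0,4]

L=[[1,0,0],[1,1,0],[1,1,1]] U=[[2,-2,4],[0,-4,-1],[0,0,4]]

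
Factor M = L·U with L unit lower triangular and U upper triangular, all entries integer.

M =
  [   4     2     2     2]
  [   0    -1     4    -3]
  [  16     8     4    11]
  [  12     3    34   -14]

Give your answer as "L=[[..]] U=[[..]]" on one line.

L=[[1,0,0,0],[0,1,0,0],[4,0,1,0],[3,3,-4,1]] U=[[4,2,2,2],[0,-1,4,-3],[0,0,-4,3],[0,0,0,1]]

  R1 -= 0·R0 → [0,-1,4,-3]
  R2 -= 4·R0 → [0,0,-4,3]
  R3 -= 3·R0 → [0,-3,28,-20]
  R2 -= 0·R1 → [0,0,-4,3]
  R3 -= 3·R1 → [0,0,16,-11]
  R3 -= -4·R2 → [0,0,0,1]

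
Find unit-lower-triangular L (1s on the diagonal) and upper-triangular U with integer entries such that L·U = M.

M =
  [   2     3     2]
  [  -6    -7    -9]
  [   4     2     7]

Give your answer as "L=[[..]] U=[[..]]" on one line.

L=[[1,0,0],[-3,1,0],[2,-2,1]] U=[[2,3,2],[0,2,-3],[0,0,-3]]

  row1 -= -3·row0 → [0,2,-3]
  row2 -= 2·row0 → [0,-4,3]
  row2 -= -2·row1 → [0,0,-3]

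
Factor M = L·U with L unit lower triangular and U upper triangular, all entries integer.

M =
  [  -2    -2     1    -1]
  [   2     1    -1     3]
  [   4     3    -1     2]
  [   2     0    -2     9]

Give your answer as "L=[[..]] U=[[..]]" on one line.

L=[[1,0,0,0],[-1,1,0,0],[-2,1,1,0],[-1,2,-1,1]] U=[[-2,-2,1,-1],[0,-1,0,2],[0,0,1,-2],[0,0,0,2]]

  R1 -= -1·R0 → [0,-1,0,2]
  R2 -= -2·R0 → [0,-1,1,0]
  R3 -= -1·R0 → [0,-2,-1,8]
  R2 -= 1·R1 → [0,0,1,-2]
  R3 -= 2·R1 → [0,0,-1,4]
  R3 -= -1·R2 → [0,0,0,2]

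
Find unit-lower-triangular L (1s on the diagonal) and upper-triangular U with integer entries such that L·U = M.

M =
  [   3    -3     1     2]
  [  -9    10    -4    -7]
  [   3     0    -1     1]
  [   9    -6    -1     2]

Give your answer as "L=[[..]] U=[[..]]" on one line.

L=[[1,0,0,0],[-3,1,0,0],[1,3,1,0],[3,3,-1,1]] U=[[3,-3,1,2],[0,1,-1,-1],[0,0,1,2],[0,0,0,1]]

  r1 -= -3·r0 → [0,1,-1,-1]
  r2 -= 1·r0 → [0,3,-2,-1]
  r3 -= 3·r0 → [0,3,-4,-4]
  r2 -= 3·r1 → [0,0,1,2]
  r3 -= 3·r1 → [0,0,-1,-1]
  r3 -= -1·r2 → [0,0,0,1]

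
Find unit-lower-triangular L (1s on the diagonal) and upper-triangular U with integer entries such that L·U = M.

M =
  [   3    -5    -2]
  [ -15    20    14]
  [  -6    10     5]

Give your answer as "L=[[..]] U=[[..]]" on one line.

L=[[1,0,0],[-5,1,0],[-2,0,1]] U=[[3,-5,-2],[0,-5,4],[0,0,1]]

  R1 -= -5·R0 → [0,-5,4]
  R2 -= -2·R0 → [0,0,1]
  R2 -= 0·R1 → [0,0,1]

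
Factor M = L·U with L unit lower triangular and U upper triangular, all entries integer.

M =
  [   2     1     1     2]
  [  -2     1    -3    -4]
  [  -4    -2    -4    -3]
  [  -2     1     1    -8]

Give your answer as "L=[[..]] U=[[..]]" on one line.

L=[[1,0,0,0],[-1,1,0,0],[-2,0,1,0],[-1,1,-2,1]] U=[[2,1,1,2],[0,2,-2,-2],[0,0,-2,1],[0,0,0,-2]]

  R1 -= -1·R0 → [0,2,-2,-2]
  R2 -= -2·R0 → [0,0,-2,1]
  R3 -= -1·R0 → [0,2,2,-6]
  R2 -= 0·R1 → [0,0,-2,1]
  R3 -= 1·R1 → [0,0,4,-4]
  R3 -= -2·R2 → [0,0,0,-2]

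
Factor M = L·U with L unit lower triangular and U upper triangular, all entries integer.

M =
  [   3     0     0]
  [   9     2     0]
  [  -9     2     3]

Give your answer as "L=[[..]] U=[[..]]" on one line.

L=[[1,0,0],[3,1,0],[-3,1,1]] U=[[3,0,0],[0,2,0],[0,0,3]]

  R1 -= 3·R0 → [0,2,0]
  R2 -= -3·R0 → [0,2,3]
  R2 -= 1·R1 → [0,0,3]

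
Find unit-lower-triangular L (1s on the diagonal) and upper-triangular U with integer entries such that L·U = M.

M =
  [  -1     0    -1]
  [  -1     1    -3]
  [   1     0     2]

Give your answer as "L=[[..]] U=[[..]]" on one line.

L=[[1,0,0],[1,1,0],[-1,0,1]] U=[[-1,0,-1],[0,1,-2],[0,0,1]]

  row1 -= 1·row0 → [0,1,-2]
  row2 -= -1·row0 → [0,0,1]
  row2 -= 0·row1 → [0,0,1]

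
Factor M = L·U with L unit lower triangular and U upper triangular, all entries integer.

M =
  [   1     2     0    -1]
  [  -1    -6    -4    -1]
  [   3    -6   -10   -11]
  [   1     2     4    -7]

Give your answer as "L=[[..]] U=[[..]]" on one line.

  row1 -= -1·row0 → [0,-4,-4,-2]
  row2 -= 3·row0 → [0,-12,-10,-8]
  row3 -= 1·row0 → [0,0,4,-6]
  row2 -= 3·row1 → [0,0,2,-2]
  row3 -= 0·row1 → [0,0,4,-6]
  row3 -= 2·row2 → [0,0,0,-2]

L=[[1,0,0,0],[-1,1,0,0],[3,3,1,0],[1,0,2,1]] U=[[1,2,0,-1],[0,-4,-4,-2],[0,0,2,-2],[0,0,0,-2]]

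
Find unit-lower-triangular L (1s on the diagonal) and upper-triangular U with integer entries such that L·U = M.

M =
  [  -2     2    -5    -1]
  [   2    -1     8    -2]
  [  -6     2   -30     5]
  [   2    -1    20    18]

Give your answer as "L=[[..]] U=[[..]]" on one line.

  R1 -= -1·R0 → [0,1,3,-3]
  R2 -= 3·R0 → [0,-4,-15,8]
  R3 -= -1·R0 → [0,1,15,17]
  R2 -= -4·R1 → [0,0,-3,-4]
  R3 -= 1·R1 → [0,0,12,20]
  R3 -= -4·R2 → [0,0,0,4]

L=[[1,0,0,0],[-1,1,0,0],[3,-4,1,0],[-1,1,-4,1]] U=[[-2,2,-5,-1],[0,1,3,-3],[0,0,-3,-4],[0,0,0,4]]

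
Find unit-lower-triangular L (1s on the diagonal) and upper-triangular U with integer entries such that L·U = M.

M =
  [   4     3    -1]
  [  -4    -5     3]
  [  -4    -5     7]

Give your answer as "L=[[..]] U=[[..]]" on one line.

L=[[1,0,0],[-1,1,0],[-1,1,1]] U=[[4,3,-1],[0,-2,2],[0,0,4]]

  r1 -= -1·r0 → [0,-2,2]
  r2 -= -1·r0 → [0,-2,6]
  r2 -= 1·r1 → [0,0,4]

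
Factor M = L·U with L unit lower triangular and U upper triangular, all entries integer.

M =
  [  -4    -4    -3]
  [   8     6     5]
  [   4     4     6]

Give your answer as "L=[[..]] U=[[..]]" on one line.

  R1 -= -2·R0 → [0,-2,-1]
  R2 -= -1·R0 → [0,0,3]
  R2 -= 0·R1 → [0,0,3]

L=[[1,0,0],[-2,1,0],[-1,0,1]] U=[[-4,-4,-3],[0,-2,-1],[0,0,3]]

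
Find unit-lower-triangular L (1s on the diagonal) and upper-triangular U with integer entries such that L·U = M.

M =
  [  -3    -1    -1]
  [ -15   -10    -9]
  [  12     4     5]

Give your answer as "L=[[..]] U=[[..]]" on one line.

  row1 -= 5·row0 → [0,-5,-4]
  row2 -= -4·row0 → [0,0,1]
  row2 -= 0·row1 → [0,0,1]

L=[[1,0,0],[5,1,0],[-4,0,1]] U=[[-3,-1,-1],[0,-5,-4],[0,0,1]]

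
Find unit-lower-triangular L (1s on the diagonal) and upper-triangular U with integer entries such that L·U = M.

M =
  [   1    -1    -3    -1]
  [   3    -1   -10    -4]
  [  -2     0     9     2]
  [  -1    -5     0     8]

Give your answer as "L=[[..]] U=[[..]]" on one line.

L=[[1,0,0,0],[3,1,0,0],[-2,-1,1,0],[-1,-3,-3,1]] U=[[1,-1,-3,-1],[0,2,-1,-1],[0,0,2,-1],[0,0,0,1]]

  R1 -= 3·R0 → [0,2,-1,-1]
  R2 -= -2·R0 → [0,-2,3,0]
  R3 -= -1·R0 → [0,-6,-3,7]
  R2 -= -1·R1 → [0,0,2,-1]
  R3 -= -3·R1 → [0,0,-6,4]
  R3 -= -3·R2 → [0,0,0,1]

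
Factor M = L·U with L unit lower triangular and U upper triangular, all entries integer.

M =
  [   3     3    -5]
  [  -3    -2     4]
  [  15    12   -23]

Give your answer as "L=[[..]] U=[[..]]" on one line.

L=[[1,0,0],[-1,1,0],[5,-3,1]] U=[[3,3,-5],[0,1,-1],[0,0,-1]]

  r1 -= -1·r0 → [0,1,-1]
  r2 -= 5·r0 → [0,-3,2]
  r2 -= -3·r1 → [0,0,-1]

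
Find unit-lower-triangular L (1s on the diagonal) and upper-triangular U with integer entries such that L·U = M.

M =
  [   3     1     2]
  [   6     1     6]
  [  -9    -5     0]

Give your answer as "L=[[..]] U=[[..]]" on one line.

L=[[1,0,0],[2,1,0],[-3,2,1]] U=[[3,1,2],[0,-1,2],[0,0,2]]

  R1 -= 2·R0 → [0,-1,2]
  R2 -= -3·R0 → [0,-2,6]
  R2 -= 2·R1 → [0,0,2]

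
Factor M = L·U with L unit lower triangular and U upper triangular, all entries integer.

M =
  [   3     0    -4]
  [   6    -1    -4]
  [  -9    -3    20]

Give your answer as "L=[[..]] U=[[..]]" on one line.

L=[[1,0,0],[2,1,0],[-3,3,1]] U=[[3,0,-4],[0,-1,4],[0,0,-4]]

  r1 -= 2·r0 → [0,-1,4]
  r2 -= -3·r0 → [0,-3,8]
  r2 -= 3·r1 → [0,0,-4]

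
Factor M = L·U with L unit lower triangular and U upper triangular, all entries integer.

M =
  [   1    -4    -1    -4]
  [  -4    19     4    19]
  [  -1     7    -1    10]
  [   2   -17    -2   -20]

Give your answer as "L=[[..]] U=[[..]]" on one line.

L=[[1,0,0,0],[-4,1,0,0],[-1,1,1,0],[2,-3,0,1]] U=[[1,-4,-1,-4],[0,3,0,3],[0,0,-2,3],[0,0,0,-3]]

  row1 -= -4·row0 → [0,3,0,3]
  row2 -= -1·row0 → [0,3,-2,6]
  row3 -= 2·row0 → [0,-9,0,-12]
  row2 -= 1·row1 → [0,0,-2,3]
  row3 -= -3·row1 → [0,0,0,-3]
  row3 -= 0·row2 → [0,0,0,-3]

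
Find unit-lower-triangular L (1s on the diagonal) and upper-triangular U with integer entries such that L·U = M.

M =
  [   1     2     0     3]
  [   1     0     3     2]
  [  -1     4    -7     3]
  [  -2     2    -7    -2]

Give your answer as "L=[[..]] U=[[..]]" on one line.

L=[[1,0,0,0],[1,1,0,0],[-1,-3,1,0],[-2,-3,1,1]] U=[[1,2,0,3],[0,-2,3,-1],[0,0,2,3],[0,0,0,-2]]

  R1 -= 1·R0 → [0,-2,3,-1]
  R2 -= -1·R0 → [0,6,-7,6]
  R3 -= -2·R0 → [0,6,-7,4]
  R2 -= -3·R1 → [0,0,2,3]
  R3 -= -3·R1 → [0,0,2,1]
  R3 -= 1·R2 → [0,0,0,-2]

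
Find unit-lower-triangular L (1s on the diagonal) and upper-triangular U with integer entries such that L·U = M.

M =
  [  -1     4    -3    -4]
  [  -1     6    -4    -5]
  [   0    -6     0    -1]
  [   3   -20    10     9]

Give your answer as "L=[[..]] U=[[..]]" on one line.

  R1 -= 1·R0 → [0,2,-1,-1]
  R2 -= 0·R0 → [0,-6,0,-1]
  R3 -= -3·R0 → [0,-8,1,-3]
  R2 -= -3·R1 → [0,0,-3,-4]
  R3 -= -4·R1 → [0,0,-3,-7]
  R3 -= 1·R2 → [0,0,0,-3]

L=[[1,0,0,0],[1,1,0,0],[0,-3,1,0],[-3,-4,1,1]] U=[[-1,4,-3,-4],[0,2,-1,-1],[0,0,-3,-4],[0,0,0,-3]]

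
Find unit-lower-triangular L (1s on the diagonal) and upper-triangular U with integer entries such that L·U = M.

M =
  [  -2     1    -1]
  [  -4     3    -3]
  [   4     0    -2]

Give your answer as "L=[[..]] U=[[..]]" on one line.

  row1 -= 2·row0 → [0,1,-1]
  row2 -= -2·row0 → [0,2,-4]
  row2 -= 2·row1 → [0,0,-2]

L=[[1,0,0],[2,1,0],[-2,2,1]] U=[[-2,1,-1],[0,1,-1],[0,0,-2]]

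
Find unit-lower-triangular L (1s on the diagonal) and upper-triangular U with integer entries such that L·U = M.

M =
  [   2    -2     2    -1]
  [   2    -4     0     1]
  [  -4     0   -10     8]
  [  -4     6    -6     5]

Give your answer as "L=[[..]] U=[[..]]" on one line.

L=[[1,0,0,0],[1,1,0,0],[-2,2,1,0],[-2,-1,2,1]] U=[[2,-2,2,-1],[0,-2,-2,2],[0,0,-2,2],[0,0,0,1]]

  R1 -= 1·R0 → [0,-2,-2,2]
  R2 -= -2·R0 → [0,-4,-6,6]
  R3 -= -2·R0 → [0,2,-2,3]
  R2 -= 2·R1 → [0,0,-2,2]
  R3 -= -1·R1 → [0,0,-4,5]
  R3 -= 2·R2 → [0,0,0,1]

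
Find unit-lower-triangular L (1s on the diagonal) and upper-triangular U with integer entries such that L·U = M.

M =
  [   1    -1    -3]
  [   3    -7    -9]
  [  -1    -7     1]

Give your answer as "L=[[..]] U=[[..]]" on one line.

L=[[1,0,0],[3,1,0],[-1,2,1]] U=[[1,-1,-3],[0,-4,0],[0,0,-2]]

  R1 -= 3·R0 → [0,-4,0]
  R2 -= -1·R0 → [0,-8,-2]
  R2 -= 2·R1 → [0,0,-2]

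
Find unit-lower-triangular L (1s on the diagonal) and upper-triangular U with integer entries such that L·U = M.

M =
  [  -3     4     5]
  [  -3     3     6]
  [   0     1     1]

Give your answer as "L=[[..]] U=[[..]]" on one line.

L=[[1,0,0],[1,1,0],[0,-1,1]] U=[[-3,4,5],[0,-1,1],[0,0,2]]

  r1 -= 1·r0 → [0,-1,1]
  r2 -= 0·r0 → [0,1,1]
  r2 -= -1·r1 → [0,0,2]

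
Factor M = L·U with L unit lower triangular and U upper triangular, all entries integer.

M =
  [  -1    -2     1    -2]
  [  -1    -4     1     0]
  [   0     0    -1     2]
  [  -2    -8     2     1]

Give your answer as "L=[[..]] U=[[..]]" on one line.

L=[[1,0,0,0],[1,1,0,0],[0,0,1,0],[2,2,0,1]] U=[[-1,-2,1,-2],[0,-2,0,2],[0,0,-1,2],[0,0,0,1]]

  r1 -= 1·r0 → [0,-2,0,2]
  r2 -= 0·r0 → [0,0,-1,2]
  r3 -= 2·r0 → [0,-4,0,5]
  r2 -= 0·r1 → [0,0,-1,2]
  r3 -= 2·r1 → [0,0,0,1]
  r3 -= 0·r2 → [0,0,0,1]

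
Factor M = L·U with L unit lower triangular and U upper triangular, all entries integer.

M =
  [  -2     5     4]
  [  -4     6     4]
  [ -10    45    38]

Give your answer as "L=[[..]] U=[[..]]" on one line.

L=[[1,0,0],[2,1,0],[5,-5,1]] U=[[-2,5,4],[0,-4,-4],[0,0,-2]]

  r1 -= 2·r0 → [0,-4,-4]
  r2 -= 5·r0 → [0,20,18]
  r2 -= -5·r1 → [0,0,-2]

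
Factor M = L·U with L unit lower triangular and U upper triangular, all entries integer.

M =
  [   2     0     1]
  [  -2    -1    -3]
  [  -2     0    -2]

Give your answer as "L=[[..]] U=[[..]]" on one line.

L=[[1,0,0],[-1,1,0],[-1,0,1]] U=[[2,0,1],[0,-1,-2],[0,0,-1]]

  R1 -= -1·R0 → [0,-1,-2]
  R2 -= -1·R0 → [0,0,-1]
  R2 -= 0·R1 → [0,0,-1]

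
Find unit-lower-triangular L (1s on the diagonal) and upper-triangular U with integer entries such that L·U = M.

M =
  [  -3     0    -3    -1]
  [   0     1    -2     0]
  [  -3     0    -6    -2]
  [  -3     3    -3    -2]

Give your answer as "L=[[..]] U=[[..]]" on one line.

L=[[1,0,0,0],[0,1,0,0],[1,0,1,0],[1,3,-2,1]] U=[[-3,0,-3,-1],[0,1,-2,0],[0,0,-3,-1],[0,0,0,-3]]

  row1 -= 0·row0 → [0,1,-2,0]
  row2 -= 1·row0 → [0,0,-3,-1]
  row3 -= 1·row0 → [0,3,0,-1]
  row2 -= 0·row1 → [0,0,-3,-1]
  row3 -= 3·row1 → [0,0,6,-1]
  row3 -= -2·row2 → [0,0,0,-3]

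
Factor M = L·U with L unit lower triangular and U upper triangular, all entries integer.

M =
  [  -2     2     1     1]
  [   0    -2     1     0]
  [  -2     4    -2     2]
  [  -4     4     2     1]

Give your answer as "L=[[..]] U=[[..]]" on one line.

  R1 -= 0·R0 → [0,-2,1,0]
  R2 -= 1·R0 → [0,2,-3,1]
  R3 -= 2·R0 → [0,0,0,-1]
  R2 -= -1·R1 → [0,0,-2,1]
  R3 -= 0·R1 → [0,0,0,-1]
  R3 -= 0·R2 → [0,0,0,-1]

L=[[1,0,0,0],[0,1,0,0],[1,-1,1,0],[2,0,0,1]] U=[[-2,2,1,1],[0,-2,1,0],[0,0,-2,1],[0,0,0,-1]]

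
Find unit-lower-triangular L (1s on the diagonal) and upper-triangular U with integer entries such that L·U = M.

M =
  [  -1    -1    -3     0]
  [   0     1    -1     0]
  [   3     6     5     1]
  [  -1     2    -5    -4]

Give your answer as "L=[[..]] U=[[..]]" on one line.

L=[[1,0,0,0],[0,1,0,0],[-3,3,1,0],[1,3,-1,1]] U=[[-1,-1,-3,0],[0,1,-1,0],[0,0,-1,1],[0,0,0,-3]]

  r1 -= 0·r0 → [0,1,-1,0]
  r2 -= -3·r0 → [0,3,-4,1]
  r3 -= 1·r0 → [0,3,-2,-4]
  r2 -= 3·r1 → [0,0,-1,1]
  r3 -= 3·r1 → [0,0,1,-4]
  r3 -= -1·r2 → [0,0,0,-3]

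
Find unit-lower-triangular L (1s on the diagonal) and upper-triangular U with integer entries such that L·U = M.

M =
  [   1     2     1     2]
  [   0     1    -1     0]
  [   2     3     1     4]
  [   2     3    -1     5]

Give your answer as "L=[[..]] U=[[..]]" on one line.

  r1 -= 0·r0 → [0,1,-1,0]
  r2 -= 2·r0 → [0,-1,-1,0]
  r3 -= 2·r0 → [0,-1,-3,1]
  r2 -= -1·r1 → [0,0,-2,0]
  r3 -= -1·r1 → [0,0,-4,1]
  r3 -= 2·r2 → [0,0,0,1]

L=[[1,0,0,0],[0,1,0,0],[2,-1,1,0],[2,-1,2,1]] U=[[1,2,1,2],[0,1,-1,0],[0,0,-2,0],[0,0,0,1]]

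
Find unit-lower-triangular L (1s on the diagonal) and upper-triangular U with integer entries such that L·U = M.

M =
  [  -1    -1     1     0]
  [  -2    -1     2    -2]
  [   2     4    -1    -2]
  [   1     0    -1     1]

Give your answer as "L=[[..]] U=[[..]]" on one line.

L=[[1,0,0,0],[2,1,0,0],[-2,2,1,0],[-1,-1,0,1]] U=[[-1,-1,1,0],[0,1,0,-2],[0,0,1,2],[0,0,0,-1]]

  row1 -= 2·row0 → [0,1,0,-2]
  row2 -= -2·row0 → [0,2,1,-2]
  row3 -= -1·row0 → [0,-1,0,1]
  row2 -= 2·row1 → [0,0,1,2]
  row3 -= -1·row1 → [0,0,0,-1]
  row3 -= 0·row2 → [0,0,0,-1]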